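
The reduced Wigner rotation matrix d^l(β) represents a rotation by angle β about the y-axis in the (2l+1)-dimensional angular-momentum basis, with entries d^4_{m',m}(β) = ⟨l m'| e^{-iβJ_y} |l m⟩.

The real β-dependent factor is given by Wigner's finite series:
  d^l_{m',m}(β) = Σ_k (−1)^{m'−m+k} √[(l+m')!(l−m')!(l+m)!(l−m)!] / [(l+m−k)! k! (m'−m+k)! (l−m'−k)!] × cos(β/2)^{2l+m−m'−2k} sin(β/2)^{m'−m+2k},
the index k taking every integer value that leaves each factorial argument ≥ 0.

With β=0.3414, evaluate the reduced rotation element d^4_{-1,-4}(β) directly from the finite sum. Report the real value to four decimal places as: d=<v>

d^4_{-1,-4}(β=0.3414) via Wigner's sum:
With c≡cos(β/2)=0.985466 and s≡sin(β/2)=0.169872, N=[6·120·1·40320]^{1/2}=5387.986637
The bounds max(0,m−m')=0 and min(l+m,l−m')=0 give 1 term
  k=0: (−1)^3·5387.9866/(720)·0.9855^5·0.1699^3 = -0.034093
d^4_{-1,-4}(0.3414) = -0.034093

d=-0.0341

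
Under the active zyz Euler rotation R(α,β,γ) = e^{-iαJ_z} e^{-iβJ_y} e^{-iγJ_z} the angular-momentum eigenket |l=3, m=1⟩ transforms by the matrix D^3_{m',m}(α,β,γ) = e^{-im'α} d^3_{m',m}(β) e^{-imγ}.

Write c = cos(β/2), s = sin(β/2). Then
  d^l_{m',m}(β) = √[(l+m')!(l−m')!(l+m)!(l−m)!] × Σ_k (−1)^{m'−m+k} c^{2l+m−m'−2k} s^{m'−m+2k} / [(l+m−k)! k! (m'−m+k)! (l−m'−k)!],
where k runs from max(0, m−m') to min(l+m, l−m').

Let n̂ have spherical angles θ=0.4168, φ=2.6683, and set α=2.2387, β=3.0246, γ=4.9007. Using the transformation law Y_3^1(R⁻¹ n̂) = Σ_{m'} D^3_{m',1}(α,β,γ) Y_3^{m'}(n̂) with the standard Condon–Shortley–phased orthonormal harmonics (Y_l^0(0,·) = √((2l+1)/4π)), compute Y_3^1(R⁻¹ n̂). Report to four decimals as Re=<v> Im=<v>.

Re=0.2252 Im=0.3832

Need the full column D^3_{m',1} for m'=−3..3 at α=2.2387, β=3.0246, γ=4.9007.
cos(β/2)=0.058463, sin(β/2)=0.998290
d^3_{-3,1}: single k=4 term ⇒ +0.013147;  D = -0.003184+0.012756i
d^3_{-2,1}: k∈[3..4] ⇒ +0.001257 -0.183300 = -0.182043;  D = -0.165976+0.074778i
d^3_{-1,1}: k∈[2..4] ⇒ +0.000070 -0.027157 +0.989781 = +0.962694;  D = -0.854086-0.444204i
d^3_{0,1}: k∈[1..3] ⇒ +0.000002 -0.002066 +0.200796 = +0.198732;  D = +0.037203+0.195219i
d^3_{1,1}: k∈[0..2] ⇒ +0.000000 -0.000093 +0.020368 = +0.020274;  D = +0.013286-0.015315i
d^3_{2,1}: k∈[0..1] ⇒ -0.000002 +0.001257 = +0.001255;  D = -0.001254-0.000059i
d^3_{3,1}: single k=0 term ⇒ +0.000045;  D = +0.000026+0.000037i
Y_3^{m'}(θ=0.4168,φ=2.6683) and Σ D·Y over m':
  (-0.0032+0.0128i)·(-0.0042-0.0274i)  (-0.1660+0.0748i)·(+0.0895+0.1243i)  (-0.8541-0.4442i)·(-0.3704-0.1897i)  (+0.0372+0.1952i)·(+0.4028+0.0000i)  (+0.0133-0.0153i)·(+0.3704-0.1897i)  (-0.0013-0.0001i)·(+0.0895-0.1243i)  (+0.0000+0.0000i)·(+0.0042-0.0274i)
Y_3^1(R⁻¹ n̂) = +0.225179+0.383226i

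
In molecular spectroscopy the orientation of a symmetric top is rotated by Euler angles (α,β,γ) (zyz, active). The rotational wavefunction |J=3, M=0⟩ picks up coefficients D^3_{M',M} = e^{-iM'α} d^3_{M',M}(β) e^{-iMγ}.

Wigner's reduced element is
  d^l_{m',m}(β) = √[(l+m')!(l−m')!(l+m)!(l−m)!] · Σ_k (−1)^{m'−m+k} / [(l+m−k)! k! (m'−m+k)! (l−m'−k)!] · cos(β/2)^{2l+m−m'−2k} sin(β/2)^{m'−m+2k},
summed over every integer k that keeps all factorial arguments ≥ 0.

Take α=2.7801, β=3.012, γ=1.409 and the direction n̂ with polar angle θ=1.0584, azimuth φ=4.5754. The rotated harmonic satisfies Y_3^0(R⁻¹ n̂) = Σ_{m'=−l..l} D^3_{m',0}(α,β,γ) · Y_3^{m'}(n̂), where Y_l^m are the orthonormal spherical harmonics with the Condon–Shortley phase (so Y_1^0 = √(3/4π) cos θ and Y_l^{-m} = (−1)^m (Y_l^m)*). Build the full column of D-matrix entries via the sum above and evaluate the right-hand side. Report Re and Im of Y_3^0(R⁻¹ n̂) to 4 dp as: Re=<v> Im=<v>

Re=0.3230 Im=0.0000

Need the full column D^3_{m',0} for m'=−3..3 at α=2.7801, β=3.012, γ=1.409.
cos(β/2)=0.064751, sin(β/2)=0.997901
d^3_{-3,0}: single k=3 term ⇒ +0.001206;  D = -0.000564+0.001067i
d^3_{-2,0}: k∈[2..3] ⇒ +0.000096 -0.022772 = -0.022676;  D = -0.017003+0.015003i
d^3_{-1,0}: k∈[1..3] ⇒ +0.000004 -0.002804 +0.221960 = +0.219161;  D = -0.204996+0.077511i
d^3_{0,0}: k∈[0..3] ⇒ +0.000000 -0.000158 +0.037418 -0.987475 = -0.950214;  D = -0.950214+0.000000i
d^3_{1,0}: k∈[0..2] ⇒ -0.000004 +0.002804 -0.221960 = -0.219161;  D = +0.204996+0.077511i
d^3_{2,0}: k∈[0..1] ⇒ +0.000096 -0.022772 = -0.022676;  D = -0.017003-0.015003i
d^3_{3,0}: single k=0 term ⇒ -0.001206;  D = +0.000564+0.001067i
Y_3^{m'}(θ=1.0584,φ=4.5754) and Σ D·Y over m':
  (-0.0006+0.0011i)·(+0.1104-0.2532i)  (-0.0170+0.0150i)·(-0.3664-0.1030i)  (-0.2050+0.0775i)·(-0.0078+0.0563i)  (-0.9502+0.0000i)·(-0.3290+0.0000i)  (+0.2050+0.0775i)·(+0.0078+0.0563i)  (-0.0170-0.0150i)·(-0.3664+0.1030i)  (+0.0006+0.0011i)·(-0.1104-0.2532i)
Y_3^0(R⁻¹ n̂) = +0.323030-0.000000i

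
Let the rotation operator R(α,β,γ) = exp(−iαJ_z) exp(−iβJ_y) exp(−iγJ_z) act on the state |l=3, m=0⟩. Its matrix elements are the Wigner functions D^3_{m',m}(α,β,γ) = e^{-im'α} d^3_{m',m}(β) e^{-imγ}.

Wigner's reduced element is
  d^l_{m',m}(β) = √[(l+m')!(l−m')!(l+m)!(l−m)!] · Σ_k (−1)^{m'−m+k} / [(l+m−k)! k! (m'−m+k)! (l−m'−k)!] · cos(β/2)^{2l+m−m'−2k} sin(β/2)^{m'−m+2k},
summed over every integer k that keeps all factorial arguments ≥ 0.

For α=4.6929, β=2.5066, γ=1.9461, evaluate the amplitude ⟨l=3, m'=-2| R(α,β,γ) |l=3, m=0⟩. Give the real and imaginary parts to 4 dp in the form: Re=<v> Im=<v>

First d^3_{-2,0}(β=2.5066), then the phase factors e^{-i(-2)α} and e^{-i(0)γ}:
c=cos(2.5066/2)=0.312189, s=sin(2.5066/2)=0.950020; N=√[1·120·6·6]=65.726707
k∈{2,3} keeps every argument non-negative
  k=2: (−1)^0·65.7267/(12)·0.3122^4·0.9500^2 = +0.046957
  k=3: (−1)^1·65.7267/(12)·0.3122^2·0.9500^4 = -0.434837
d^3_{-2,0}(2.5066) = +0.046957 -0.434837 = -0.387881
Attach z-rotation phases: D = e^{-i(-2)(4.6929)}·(-0.387881)·e^{-i(0)(1.9461)} = +0.387586-0.015115i

Re=0.3876 Im=-0.0151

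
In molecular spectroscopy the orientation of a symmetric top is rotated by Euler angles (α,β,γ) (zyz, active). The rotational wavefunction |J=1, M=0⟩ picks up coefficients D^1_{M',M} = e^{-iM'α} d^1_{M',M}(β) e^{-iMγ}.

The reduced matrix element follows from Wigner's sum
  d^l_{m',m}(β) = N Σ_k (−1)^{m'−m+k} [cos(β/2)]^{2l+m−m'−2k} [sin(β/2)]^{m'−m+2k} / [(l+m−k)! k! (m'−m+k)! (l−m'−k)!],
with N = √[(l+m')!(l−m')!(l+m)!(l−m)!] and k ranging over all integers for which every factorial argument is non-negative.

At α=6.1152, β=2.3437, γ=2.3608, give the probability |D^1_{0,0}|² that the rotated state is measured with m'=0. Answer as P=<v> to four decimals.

First d^1_{0,0}(β=2.3437), then the phase factors e^{-i(0)α} and e^{-i(0)γ}:
c=cos(2.3437/2)=0.388448, s=sin(2.3437/2)=0.921471; N=√[1·1·1·1]=1.000000
The bounds max(0,m−m')=0 and min(l+m,l−m')=1 give 2 terms
  k=0: (−1)^0·1.0000/(1)·0.3884^2·0.9215^0 = +0.150892
  k=1: (−1)^1·1.0000/(1)·0.3884^0·0.9215^2 = -0.849108
d^1_{0,0}(2.3437) = +0.150892 -0.849108 = -0.698217
|D^1_{0,0}|² = |d^1_{0,0}(β)|² = (-0.698217)² = 0.487507 (the z-rotation phases have unit modulus)

P=0.4875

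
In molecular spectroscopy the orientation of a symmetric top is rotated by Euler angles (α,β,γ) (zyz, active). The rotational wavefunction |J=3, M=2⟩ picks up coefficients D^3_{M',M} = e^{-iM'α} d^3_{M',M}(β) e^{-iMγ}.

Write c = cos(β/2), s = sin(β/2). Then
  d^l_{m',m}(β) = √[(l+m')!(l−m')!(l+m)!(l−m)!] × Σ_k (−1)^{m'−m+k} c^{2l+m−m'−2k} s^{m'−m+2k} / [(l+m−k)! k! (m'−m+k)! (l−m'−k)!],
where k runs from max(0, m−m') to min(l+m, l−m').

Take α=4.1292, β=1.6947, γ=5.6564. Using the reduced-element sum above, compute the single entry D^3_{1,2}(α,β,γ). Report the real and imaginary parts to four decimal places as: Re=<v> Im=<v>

Re=0.4547 Im=0.1239

D^3_{1,2}(4.1292,1.6947,5.6564) = e^{-i·1·4.1292}·d^3_{1,2}(1.6947)·e^{-i·2·5.6564}. Compute d first:
c=cos(1.6947/2)=0.661972, s=sin(1.6947/2)=0.749529; N=√[24·2·120·1]=75.894664
The bounds max(0,m−m')=1 and min(l+m,l−m')=2 give 2 terms
  k=1: (−1)^0·75.8947/(24)·0.6620^5·0.7495^1 = +0.301291
  k=2: (−1)^1·75.8947/(12)·0.6620^3·0.7495^3 = -0.772526
d^3_{1,2}(1.6947) = +0.301291 -0.772526 = -0.471236
Phases: e^{-i·(1)·4.1292}=-0.550689+0.834711i, e^{-i·(2)·5.6564}=+0.311932+0.950104i ⇒ D=+0.454667+0.123859i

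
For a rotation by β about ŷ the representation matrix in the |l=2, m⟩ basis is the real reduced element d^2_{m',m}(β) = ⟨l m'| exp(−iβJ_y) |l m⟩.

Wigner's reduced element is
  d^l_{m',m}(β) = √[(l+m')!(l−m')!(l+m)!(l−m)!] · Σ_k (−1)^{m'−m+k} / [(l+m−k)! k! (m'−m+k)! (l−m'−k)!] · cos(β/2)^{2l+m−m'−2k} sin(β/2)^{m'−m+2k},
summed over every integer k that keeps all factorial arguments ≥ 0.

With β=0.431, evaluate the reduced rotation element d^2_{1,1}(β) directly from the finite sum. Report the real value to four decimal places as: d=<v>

d^2_{1,1}(β=0.431) via Wigner's sum:
With c≡cos(β/2)=0.976870 and s≡sin(β/2)=0.213836, N=[6·1·6·1]^{1/2}=6.000000
k∈{0,1} keeps every argument non-negative
  k=0: (−1)^0·6.0000/(6)·0.9769^4·0.2138^0 = +0.910639
  k=1: (−1)^1·6.0000/(2)·0.9769^2·0.2138^2 = -0.130905
d^2_{1,1}(0.431) = +0.910639 -0.130905 = +0.779734

d=0.7797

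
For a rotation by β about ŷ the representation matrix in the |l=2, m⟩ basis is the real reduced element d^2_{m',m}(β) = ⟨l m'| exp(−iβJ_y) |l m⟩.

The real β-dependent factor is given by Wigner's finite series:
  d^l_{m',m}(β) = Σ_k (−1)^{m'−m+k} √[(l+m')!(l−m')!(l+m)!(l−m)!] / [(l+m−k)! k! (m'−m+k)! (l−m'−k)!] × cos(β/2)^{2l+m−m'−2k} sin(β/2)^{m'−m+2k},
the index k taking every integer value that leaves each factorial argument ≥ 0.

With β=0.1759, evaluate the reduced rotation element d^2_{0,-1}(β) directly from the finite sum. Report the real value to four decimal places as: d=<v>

d^2_{0,-1}(β=0.1759) via Wigner's sum:
Half-angle: c=0.996135, s=0.087837. N=√(2·2·1·6)=4.898979
k∈{0,1} keeps every argument non-negative
  k=0: (−1)^1·4.8990/(2)·0.9961^3·0.0878^1 = -0.212670
  k=1: (−1)^2·4.8990/(2)·0.9961^1·0.0878^3 = +0.001654
d^2_{0,-1}(0.1759) = -0.212670 +0.001654 = -0.211016

d=-0.2110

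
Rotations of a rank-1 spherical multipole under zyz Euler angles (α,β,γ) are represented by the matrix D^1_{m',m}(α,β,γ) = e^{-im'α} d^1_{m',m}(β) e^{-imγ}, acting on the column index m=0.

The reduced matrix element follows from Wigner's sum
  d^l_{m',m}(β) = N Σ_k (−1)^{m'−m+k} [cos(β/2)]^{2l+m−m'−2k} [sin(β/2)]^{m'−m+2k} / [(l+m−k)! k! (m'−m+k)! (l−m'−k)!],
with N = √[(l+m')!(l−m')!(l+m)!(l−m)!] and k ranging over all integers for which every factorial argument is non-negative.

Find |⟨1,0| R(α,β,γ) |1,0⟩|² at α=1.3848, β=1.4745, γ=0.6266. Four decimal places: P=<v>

D^1_{0,0}(1.3848,1.4745,0.6266) = e^{-i·0·1.3848}·d^1_{0,0}(1.4745)·e^{-i·0·0.6266}. Compute d first:
Half-angle: c=0.740320, s=0.672255. N=√(1·1·1·1)=1.000000
k: max(0,(0)−(0))=0 … min(1+(0),1−(0))=1
  k=0: (−1)^0·1.0000/(1)·0.7403^2·0.6723^0 = +0.548074
  k=1: (−1)^1·1.0000/(1)·0.7403^0·0.6723^2 = -0.451926
d^1_{0,0}(1.4745) = +0.548074 -0.451926 = +0.096148
|D^1_{0,0}|² = |d^1_{0,0}(β)|² = (+0.096148)² = 0.009244 (the z-rotation phases have unit modulus)

P=0.0092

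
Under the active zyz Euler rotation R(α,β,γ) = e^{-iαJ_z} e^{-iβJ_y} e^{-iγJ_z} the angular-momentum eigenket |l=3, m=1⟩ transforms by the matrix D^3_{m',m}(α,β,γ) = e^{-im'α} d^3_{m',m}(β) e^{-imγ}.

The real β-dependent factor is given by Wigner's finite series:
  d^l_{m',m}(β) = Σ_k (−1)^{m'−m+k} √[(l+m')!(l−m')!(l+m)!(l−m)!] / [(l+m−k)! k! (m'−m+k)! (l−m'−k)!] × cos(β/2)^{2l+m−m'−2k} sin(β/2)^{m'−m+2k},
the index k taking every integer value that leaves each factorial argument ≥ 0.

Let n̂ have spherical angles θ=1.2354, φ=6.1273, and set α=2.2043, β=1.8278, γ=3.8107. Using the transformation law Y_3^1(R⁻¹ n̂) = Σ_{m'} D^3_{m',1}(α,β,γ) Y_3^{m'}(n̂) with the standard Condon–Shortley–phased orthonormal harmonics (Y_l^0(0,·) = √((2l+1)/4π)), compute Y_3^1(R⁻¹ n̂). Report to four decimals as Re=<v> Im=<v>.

Re=-0.2868 Im=-0.2333

Need the full column D^3_{m',1} for m'=−3..3 at α=2.2043, β=1.8278, γ=3.8107.
cos(β/2)=0.610662, sin(β/2)=0.791891
d^3_{-3,1}: single k=4 term ⇒ +0.567950;  D = -0.535552+0.189079i
d^3_{-2,1}: k∈[3..4] ⇒ +0.715203 -0.601352 = +0.113851;  D = +0.094100+0.064088i
d^3_{-1,1}: k∈[2..4] ⇒ +0.523222 -1.173152 +0.246600 = -0.403329;  D = +0.014357+0.403074i
d^3_{0,1}: k∈[1..3] ⇒ +0.232949 -1.175199 +0.658748 = -0.283502;  D = +0.222372-0.175852i
d^3_{1,1}: k∈[0..2] ⇒ +0.051857 -0.697629 +0.879864 = +0.234091;  D = +0.225723+0.062030i
d^3_{2,1}: k∈[0..1] ⇒ -0.212652 +0.715203 = +0.502551;  D = -0.179535-0.469388i
d^3_{3,1}: single k=0 term ⇒ +0.337738;  D = -0.182815+0.283982i
Y_3^{m'}(θ=1.2354,φ=6.1273) and Σ D·Y over m':
  (-0.5356+0.1891i)·(+0.3136+0.1584i)  (+0.0941+0.0641i)·(+0.2855+0.0920i)  (+0.0144+0.4031i)·(-0.1382-0.0217i)  (+0.2224-0.1759i)·(-0.3020+0.0000i)  (+0.2257+0.0620i)·(+0.1382-0.0217i)  (-0.1795-0.4694i)·(+0.2855-0.0920i)  (-0.1828+0.2840i)·(-0.3136+0.1584i)
Y_3^1(R⁻¹ n̂) = -0.286837-0.233287i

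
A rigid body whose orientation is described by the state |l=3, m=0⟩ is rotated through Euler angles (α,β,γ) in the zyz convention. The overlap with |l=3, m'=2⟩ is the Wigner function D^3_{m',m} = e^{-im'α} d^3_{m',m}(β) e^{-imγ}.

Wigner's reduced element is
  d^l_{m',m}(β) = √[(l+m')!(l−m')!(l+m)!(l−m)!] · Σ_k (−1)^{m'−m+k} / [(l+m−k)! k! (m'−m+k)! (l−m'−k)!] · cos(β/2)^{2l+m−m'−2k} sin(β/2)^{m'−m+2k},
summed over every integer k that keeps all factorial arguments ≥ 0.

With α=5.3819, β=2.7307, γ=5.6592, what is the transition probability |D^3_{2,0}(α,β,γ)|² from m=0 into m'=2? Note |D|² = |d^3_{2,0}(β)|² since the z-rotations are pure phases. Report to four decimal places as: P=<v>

P=0.0401

D^3_{2,0}(5.3819,2.7307,5.6592) = e^{-i·2·5.3819}·d^3_{2,0}(2.7307)·e^{-i·0·5.6592}. Compute d first:
With c≡cos(β/2)=0.204004 and s≡sin(β/2)=0.978970, N=[120·1·6·6]^{1/2}=65.726707
The bounds max(0,m−m')=0 and min(l+m,l−m')=1 give 2 terms
  k=0: (−1)^2·65.7267/(12)·0.2040^4·0.9790^2 = +0.009092
  k=1: (−1)^3·65.7267/(12)·0.2040^2·0.9790^4 = -0.209371
d^3_{2,0}(2.7307) = +0.009092 -0.209371 = -0.200279
|D^3_{2,0}|² = |d^3_{2,0}(β)|² = (-0.200279)² = 0.040112 (the z-rotation phases have unit modulus)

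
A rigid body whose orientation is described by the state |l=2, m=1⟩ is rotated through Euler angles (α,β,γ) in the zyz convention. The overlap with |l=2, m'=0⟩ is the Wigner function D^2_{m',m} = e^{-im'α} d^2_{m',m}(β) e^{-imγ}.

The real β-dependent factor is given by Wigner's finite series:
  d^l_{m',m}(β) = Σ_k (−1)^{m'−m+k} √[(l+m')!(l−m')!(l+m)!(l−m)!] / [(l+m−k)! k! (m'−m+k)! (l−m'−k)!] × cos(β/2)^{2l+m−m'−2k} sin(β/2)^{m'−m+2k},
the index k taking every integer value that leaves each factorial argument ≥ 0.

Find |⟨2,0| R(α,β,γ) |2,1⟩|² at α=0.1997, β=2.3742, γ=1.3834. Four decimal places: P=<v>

P=0.3745

D^2_{0,1}(0.1997,2.3742,1.3834) = e^{-i·0·0.1997}·d^2_{0,1}(2.3742)·e^{-i·1·1.3834}. Compute d first:
With c≡cos(β/2)=0.374351 and s≡sin(β/2)=0.927287, N=[2·2·6·1]^{1/2}=4.898979
k: max(0,(1)−(0))=1 … min(2+(1),2−(0))=2
  k=1: (−1)^0·4.8990/(2)·0.3744^3·0.9273^1 = +0.119159
  k=2: (−1)^1·4.8990/(2)·0.3744^1·0.9273^3 = -0.731134
d^2_{0,1}(2.3742) = +0.119159 -0.731134 = -0.611975
|D^2_{0,1}|² = |d^2_{0,1}(β)|² = (-0.611975)² = 0.374514 (the z-rotation phases have unit modulus)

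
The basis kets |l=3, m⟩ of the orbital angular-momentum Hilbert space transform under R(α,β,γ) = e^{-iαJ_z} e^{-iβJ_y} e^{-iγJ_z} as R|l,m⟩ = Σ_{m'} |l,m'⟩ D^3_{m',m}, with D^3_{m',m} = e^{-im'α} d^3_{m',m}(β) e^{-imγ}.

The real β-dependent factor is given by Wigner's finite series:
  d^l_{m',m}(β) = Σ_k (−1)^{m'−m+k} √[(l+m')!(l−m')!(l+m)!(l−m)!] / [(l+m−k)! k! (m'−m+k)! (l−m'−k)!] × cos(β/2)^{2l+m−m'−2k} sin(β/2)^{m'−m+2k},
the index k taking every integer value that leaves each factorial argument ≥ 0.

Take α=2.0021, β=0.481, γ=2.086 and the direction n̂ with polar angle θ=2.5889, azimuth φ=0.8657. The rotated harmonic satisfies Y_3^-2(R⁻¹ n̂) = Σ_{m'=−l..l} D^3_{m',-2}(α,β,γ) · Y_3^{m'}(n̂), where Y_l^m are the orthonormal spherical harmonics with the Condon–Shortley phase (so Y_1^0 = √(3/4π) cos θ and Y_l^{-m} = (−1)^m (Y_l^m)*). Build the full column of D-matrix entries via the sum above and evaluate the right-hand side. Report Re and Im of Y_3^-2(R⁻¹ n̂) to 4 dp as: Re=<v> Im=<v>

Re=-0.2796 Im=0.2617

Need the full column D^3_{m',-2} for m'=−3..3 at α=2.0021, β=0.481, γ=2.086.
cos(β/2)=0.971219, sin(β/2)=0.238188
d^3_{-3,-2}: single k=1 term ⇒ +0.504176;  D = -0.367687-0.344963i
d^3_{-2,-2}: k∈[0..1] ⇒ +0.839273 -0.252394 = +0.586878;  D = -0.185848+0.556675i
d^3_{-1,-2}: k∈[0..1] ⇒ -0.650888 +0.078297 = -0.572591;  D = -0.569188+0.062338i
d^3_{0,-2}: k∈[0..1] ⇒ +0.276484 -0.016629 = +0.259855;  D = -0.133687-0.222828i
d^3_{1,-2}: k∈[0..1] ⇒ -0.078297 +0.002355 = -0.075942;  D = +0.042824-0.062716i
d^3_{2,-2}: k∈[0..1] ⇒ +0.015180 -0.000183 = +0.014998;  D = +0.014787+0.002505i
d^3_{3,-2}: single k=0 term ⇒ -0.001824;  D = +0.000475+0.001761i
Y_3^{m'}(θ=2.5889,φ=0.8657) and Σ D·Y over m':
  (-0.3677-0.3450i)·(-0.0516-0.0313i)  (-0.1858+0.5567i)·(+0.0383+0.2366i)  (-0.5692+0.0623i)·(+0.2883-0.3388i)  (-0.1337-0.2228i)·(-0.1975+0.0000i)  (+0.0428-0.0627i)·(-0.2883-0.3388i)  (+0.0148+0.0025i)·(+0.0383-0.2366i)  (+0.0005+0.0018i)·(+0.0516-0.0313i)
Y_3^-2(R⁻¹ n̂) = -0.279588+0.261738i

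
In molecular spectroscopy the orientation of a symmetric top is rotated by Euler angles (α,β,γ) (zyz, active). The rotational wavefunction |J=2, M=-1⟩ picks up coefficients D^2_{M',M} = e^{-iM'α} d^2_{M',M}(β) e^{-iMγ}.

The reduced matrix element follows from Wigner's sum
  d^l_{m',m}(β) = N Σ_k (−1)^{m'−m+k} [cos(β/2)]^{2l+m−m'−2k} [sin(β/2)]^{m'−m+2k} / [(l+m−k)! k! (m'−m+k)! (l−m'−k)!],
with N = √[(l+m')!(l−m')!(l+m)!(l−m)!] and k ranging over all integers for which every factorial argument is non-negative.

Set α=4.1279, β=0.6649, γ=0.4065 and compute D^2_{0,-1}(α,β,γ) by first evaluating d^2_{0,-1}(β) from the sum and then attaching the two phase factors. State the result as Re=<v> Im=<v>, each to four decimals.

D^2_{0,-1}(4.1279,0.6649,0.4065) = e^{-i·0·4.1279}·d^2_{0,-1}(0.6649)·e^{-i·-1·0.4065}. Compute d first:
With c≡cos(β/2)=0.945246 and s≡sin(β/2)=0.326360, N=[2·2·1·6]^{1/2}=4.898979
The bounds max(0,m−m')=0 and min(l+m,l−m')=1 give 2 terms
  k=0: (−1)^1·4.8990/(2)·0.9452^3·0.3264^1 = -0.675159
  k=1: (−1)^2·4.8990/(2)·0.9452^1·0.3264^3 = +0.080484
d^2_{0,-1}(0.6649) = -0.675159 +0.080484 = -0.594675
Phases: e^{-i·(0)·4.1279}=+1.000000+0.000000i, e^{-i·(-1)·0.4065}=+0.918510+0.395397i ⇒ D=-0.546215-0.235133i

Re=-0.5462 Im=-0.2351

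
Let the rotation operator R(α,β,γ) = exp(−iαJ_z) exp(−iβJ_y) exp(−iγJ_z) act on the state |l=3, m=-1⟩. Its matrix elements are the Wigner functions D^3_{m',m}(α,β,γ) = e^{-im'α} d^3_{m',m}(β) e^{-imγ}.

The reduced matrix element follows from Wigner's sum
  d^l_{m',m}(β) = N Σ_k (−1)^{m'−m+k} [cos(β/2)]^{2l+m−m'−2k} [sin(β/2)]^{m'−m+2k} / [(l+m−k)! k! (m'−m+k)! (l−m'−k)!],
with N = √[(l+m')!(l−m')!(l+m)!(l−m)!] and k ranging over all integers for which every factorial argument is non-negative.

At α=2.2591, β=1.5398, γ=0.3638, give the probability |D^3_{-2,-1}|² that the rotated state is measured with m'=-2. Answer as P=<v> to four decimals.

P=0.1365

First d^3_{-2,-1}(β=1.5398), then the phase factors e^{-i(-2)α} and e^{-i(-1)γ}:
With c≡cos(β/2)=0.717980 and s≡sin(β/2)=0.696063, N=[1·120·2·24]^{1/2}=75.894664
k: max(0,(-1)−(-2))=1 … min(3+(-1),3−(-2))=2
  k=1: (−1)^0·75.8947/(24)·0.7180^5·0.6961^1 = +0.419963
  k=2: (−1)^1·75.8947/(12)·0.7180^3·0.6961^3 = -0.789431
d^3_{-2,-1}(1.5398) = +0.419963 -0.789431 = -0.369467
|D^3_{-2,-1}|² = |d^3_{-2,-1}(β)|² = (-0.369467)² = 0.136506 (the z-rotation phases have unit modulus)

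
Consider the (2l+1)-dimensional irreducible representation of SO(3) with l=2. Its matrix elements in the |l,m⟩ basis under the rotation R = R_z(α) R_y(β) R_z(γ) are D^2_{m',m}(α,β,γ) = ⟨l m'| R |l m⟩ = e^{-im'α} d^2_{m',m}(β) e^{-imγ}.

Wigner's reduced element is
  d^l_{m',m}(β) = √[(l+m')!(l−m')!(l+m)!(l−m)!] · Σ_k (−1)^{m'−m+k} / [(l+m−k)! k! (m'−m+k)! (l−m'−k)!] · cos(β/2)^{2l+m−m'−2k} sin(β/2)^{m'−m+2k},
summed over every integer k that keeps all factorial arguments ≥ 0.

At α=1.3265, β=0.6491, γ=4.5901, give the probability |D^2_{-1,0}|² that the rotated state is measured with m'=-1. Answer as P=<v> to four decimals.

First d^2_{-1,0}(β=0.6491), then the phase factors e^{-i(-1)α} and e^{-i(0)γ}:
With c≡cos(β/2)=0.947794 and s≡sin(β/2)=0.318882, N=[1·6·2·2]^{1/2}=4.898979
k∈{1,2} keeps every argument non-negative
  k=1: (−1)^0·4.8990/(2)·0.9478^3·0.3189^1 = +0.665041
  k=2: (−1)^1·4.8990/(2)·0.9478^1·0.3189^3 = -0.075280
d^2_{-1,0}(0.6491) = +0.665041 -0.075280 = +0.589761
|D^2_{-1,0}|² = |d^2_{-1,0}(β)|² = (+0.589761)² = 0.347818 (the z-rotation phases have unit modulus)

P=0.3478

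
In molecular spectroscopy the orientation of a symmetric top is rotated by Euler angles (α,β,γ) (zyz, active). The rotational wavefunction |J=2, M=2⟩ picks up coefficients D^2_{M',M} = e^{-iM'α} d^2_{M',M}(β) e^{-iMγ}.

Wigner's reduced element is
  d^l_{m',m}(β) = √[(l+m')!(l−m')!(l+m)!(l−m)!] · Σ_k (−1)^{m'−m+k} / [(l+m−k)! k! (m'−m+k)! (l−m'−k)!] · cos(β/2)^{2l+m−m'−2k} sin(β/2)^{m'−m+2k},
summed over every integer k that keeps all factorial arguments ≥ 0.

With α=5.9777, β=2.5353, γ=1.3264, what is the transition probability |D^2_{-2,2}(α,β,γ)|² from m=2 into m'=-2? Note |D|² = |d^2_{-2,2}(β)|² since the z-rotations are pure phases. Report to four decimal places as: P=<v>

Split into d^2_{-2,2}(β=2.5353) × two z-phases.
c=cos(2.5353/2)=0.298525, s=sin(2.5353/2)=0.954402; N=√[1·24·24·1]=24.000000
The bounds max(0,m−m')=4 and min(l+m,l−m')=4 give 1 term
  k=4: (−1)^0·24.0000/(24)·0.2985^0·0.9544^4 = +0.829708
d^2_{-2,2}(2.5353) = +0.829708
|D^2_{-2,2}|² = |d^2_{-2,2}(β)|² = (+0.829708)² = 0.688415 (the z-rotation phases have unit modulus)

P=0.6884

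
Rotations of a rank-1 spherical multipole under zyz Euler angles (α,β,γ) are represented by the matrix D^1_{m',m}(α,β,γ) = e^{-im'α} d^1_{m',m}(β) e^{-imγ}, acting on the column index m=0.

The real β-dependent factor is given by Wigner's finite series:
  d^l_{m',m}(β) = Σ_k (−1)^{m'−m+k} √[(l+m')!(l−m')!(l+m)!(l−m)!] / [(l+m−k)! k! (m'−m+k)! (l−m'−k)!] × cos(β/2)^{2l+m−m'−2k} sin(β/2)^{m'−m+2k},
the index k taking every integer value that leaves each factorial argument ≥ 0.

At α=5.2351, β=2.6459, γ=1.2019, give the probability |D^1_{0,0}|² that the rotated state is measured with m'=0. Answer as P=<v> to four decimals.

First d^1_{0,0}(β=2.6459), then the phase factors e^{-i(0)α} and e^{-i(0)γ}:
Half-angle: c=0.245317, s=0.969443. N=√(1·1·1·1)=1.000000
Admissible k: 0..1 (factorial args all ≥0)
  k=0: (−1)^0·1.0000/(1)·0.2453^2·0.9694^0 = +0.060180
  k=1: (−1)^1·1.0000/(1)·0.2453^0·0.9694^2 = -0.939820
d^1_{0,0}(2.6459) = +0.060180 -0.939820 = -0.879639
|D^1_{0,0}|² = |d^1_{0,0}(β)|² = (-0.879639)² = 0.773766 (the z-rotation phases have unit modulus)

P=0.7738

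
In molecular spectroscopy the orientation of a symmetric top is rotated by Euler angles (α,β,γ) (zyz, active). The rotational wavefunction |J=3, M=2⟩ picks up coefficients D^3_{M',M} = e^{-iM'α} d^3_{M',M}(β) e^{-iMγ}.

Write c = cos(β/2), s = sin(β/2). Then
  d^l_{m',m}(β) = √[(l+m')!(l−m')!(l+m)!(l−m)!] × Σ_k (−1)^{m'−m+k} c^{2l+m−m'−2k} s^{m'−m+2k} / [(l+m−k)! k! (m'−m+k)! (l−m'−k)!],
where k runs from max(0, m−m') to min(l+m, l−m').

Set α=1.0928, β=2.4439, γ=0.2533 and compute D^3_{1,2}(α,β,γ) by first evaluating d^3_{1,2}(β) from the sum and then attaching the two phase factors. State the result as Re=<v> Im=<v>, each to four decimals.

Split into d^3_{1,2}(β=2.4439) × two z-phases.
Half-angle: c=0.341814, s=0.939768. N=√(24·2·120·1)=75.894664
k∈{1,2} keeps every argument non-negative
  k=1: (−1)^0·75.8947/(24)·0.3418^5·0.9398^1 = +0.013867
  k=2: (−1)^1·75.8947/(12)·0.3418^3·0.9398^3 = -0.209633
d^3_{1,2}(2.4439) = +0.013867 -0.209633 = -0.195767
D = (+0.460001-0.887918i)·(-0.195767)·(+0.874399-0.485207i) = +0.005599+0.195687i

Re=0.0056 Im=0.1957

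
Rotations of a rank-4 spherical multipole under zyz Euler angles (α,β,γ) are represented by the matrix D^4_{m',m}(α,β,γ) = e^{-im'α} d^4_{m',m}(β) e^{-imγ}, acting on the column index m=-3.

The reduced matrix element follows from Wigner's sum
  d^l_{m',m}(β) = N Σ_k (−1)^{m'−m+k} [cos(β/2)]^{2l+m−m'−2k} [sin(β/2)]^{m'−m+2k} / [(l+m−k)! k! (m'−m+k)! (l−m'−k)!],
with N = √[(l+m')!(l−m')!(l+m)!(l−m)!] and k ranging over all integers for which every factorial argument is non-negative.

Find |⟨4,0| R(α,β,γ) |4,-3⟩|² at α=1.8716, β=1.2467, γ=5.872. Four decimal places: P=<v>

Split into d^4_{0,-3}(β=1.2467) × two z-phases.
c=cos(1.2467/2)=0.811927, s=sin(1.2467/2)=0.583758; N=√[24·24·1·5040]=1703.830978
k: max(0,(-3)−(0))=0 … min(4+(-3),4−(0))=1
  k=0: (−1)^3·1703.8310/(144)·0.8119^5·0.5838^3 = -0.830519
  k=1: (−1)^4·1703.8310/(144)·0.8119^3·0.5838^5 = +0.429320
d^4_{0,-3}(1.2467) = -0.830519 +0.429320 = -0.401199
|D^4_{0,-3}|² = |d^4_{0,-3}(β)|² = (-0.401199)² = 0.160960 (the z-rotation phases have unit modulus)

P=0.1610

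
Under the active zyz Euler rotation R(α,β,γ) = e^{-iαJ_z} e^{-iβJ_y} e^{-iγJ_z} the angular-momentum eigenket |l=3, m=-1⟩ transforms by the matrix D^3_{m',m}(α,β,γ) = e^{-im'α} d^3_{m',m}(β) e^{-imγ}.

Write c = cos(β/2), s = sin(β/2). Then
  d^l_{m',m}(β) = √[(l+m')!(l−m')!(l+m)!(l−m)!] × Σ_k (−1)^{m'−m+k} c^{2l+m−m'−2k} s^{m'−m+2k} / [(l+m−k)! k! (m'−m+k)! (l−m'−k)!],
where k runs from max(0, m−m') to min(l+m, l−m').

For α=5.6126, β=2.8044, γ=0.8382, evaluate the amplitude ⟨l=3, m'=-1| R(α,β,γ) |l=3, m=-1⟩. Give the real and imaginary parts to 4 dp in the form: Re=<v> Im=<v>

Re=0.1513 Im=0.0256

First d^3_{-1,-1}(β=2.8044), then the phase factors e^{-i(-1)α} and e^{-i(-1)γ}:
c=cos(2.8044/2)=0.167799, s=sin(2.8044/2)=0.985821; N=√[2·24·2·24]=48.000000
Admissible k: 0..2 (factorial args all ≥0)
  k=0: (−1)^0·48.0000/(48)·0.1678^6·0.9858^0 = +0.000022
  k=1: (−1)^1·48.0000/(6)·0.1678^4·0.9858^2 = -0.006164
  k=2: (−1)^2·48.0000/(8)·0.1678^2·0.9858^4 = +0.159559
d^3_{-1,-1}(2.8044) = +0.000022 -0.006164 +0.159559 = +0.153418
Phases: e^{-i·(-1)·5.6126}=+0.783458-0.621445i, e^{-i·(-1)·0.8382}=+0.668802+0.743440i ⇒ D=+0.151268+0.025595i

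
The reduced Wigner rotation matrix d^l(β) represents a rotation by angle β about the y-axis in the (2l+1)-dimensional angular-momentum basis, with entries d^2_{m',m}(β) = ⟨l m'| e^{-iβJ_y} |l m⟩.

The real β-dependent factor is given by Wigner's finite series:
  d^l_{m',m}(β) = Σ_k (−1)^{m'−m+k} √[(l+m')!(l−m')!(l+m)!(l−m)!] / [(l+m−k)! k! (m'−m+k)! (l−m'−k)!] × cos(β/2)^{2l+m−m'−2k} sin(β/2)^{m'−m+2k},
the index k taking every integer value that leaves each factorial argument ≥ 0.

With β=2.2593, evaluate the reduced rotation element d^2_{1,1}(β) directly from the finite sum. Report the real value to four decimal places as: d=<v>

d=-0.4140

d^2_{1,1}(β=2.2593) via Wigner's sum:
With c≡cos(β/2)=0.426976 and s≡sin(β/2)=0.904263, N=[6·1·6·1]^{1/2}=6.000000
Admissible k: 0..1 (factorial args all ≥0)
  k=0: (−1)^0·6.0000/(6)·0.4270^4·0.9043^0 = +0.033236
  k=1: (−1)^1·6.0000/(2)·0.4270^2·0.9043^2 = -0.447217
d^2_{1,1}(2.2593) = +0.033236 -0.447217 = -0.413980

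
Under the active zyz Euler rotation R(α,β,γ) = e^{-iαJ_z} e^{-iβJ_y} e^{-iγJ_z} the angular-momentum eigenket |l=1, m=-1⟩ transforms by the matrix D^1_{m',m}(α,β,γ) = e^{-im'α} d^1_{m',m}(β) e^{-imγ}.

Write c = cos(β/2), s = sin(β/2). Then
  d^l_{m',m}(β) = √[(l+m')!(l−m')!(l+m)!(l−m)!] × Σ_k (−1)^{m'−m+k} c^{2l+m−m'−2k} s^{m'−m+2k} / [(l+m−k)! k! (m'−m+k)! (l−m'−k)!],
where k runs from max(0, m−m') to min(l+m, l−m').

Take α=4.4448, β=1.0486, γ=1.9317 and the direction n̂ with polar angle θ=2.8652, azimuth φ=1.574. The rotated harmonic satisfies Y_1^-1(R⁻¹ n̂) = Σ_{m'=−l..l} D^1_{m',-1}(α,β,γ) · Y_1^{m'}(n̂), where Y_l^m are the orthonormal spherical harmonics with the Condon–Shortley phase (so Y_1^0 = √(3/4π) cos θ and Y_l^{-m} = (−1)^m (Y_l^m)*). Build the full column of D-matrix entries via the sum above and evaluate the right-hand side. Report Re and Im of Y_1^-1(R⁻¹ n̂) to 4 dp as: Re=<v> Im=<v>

Re=-0.1093 Im=0.2182

Need the full column D^1_{m',-1} for m'=−1..1 at α=4.4448, β=1.0486, γ=1.9317.
cos(β/2)=0.865675, sin(β/2)=0.500607
d^1_{-1,-1}: single k=0 term ⇒ +0.749392;  D = +0.746132+0.069828i
d^1_{0,-1}: single k=0 term ⇒ -0.612868;  D = +0.216416-0.573386i
d^1_{1,-1}: single k=0 term ⇒ +0.250608;  D = -0.202720-0.147339i
Y_1^{m'}(θ=2.8652,φ=1.574) and Σ D·Y over m':
  (+0.7461+0.0698i)·(-0.0003-0.0943i)  (+0.2164-0.5734i)·(-0.4701+0.0000i)  (-0.2027-0.1473i)·(+0.0003-0.0943i)
Y_1^-1(R⁻¹ n̂) = -0.109322+0.218226i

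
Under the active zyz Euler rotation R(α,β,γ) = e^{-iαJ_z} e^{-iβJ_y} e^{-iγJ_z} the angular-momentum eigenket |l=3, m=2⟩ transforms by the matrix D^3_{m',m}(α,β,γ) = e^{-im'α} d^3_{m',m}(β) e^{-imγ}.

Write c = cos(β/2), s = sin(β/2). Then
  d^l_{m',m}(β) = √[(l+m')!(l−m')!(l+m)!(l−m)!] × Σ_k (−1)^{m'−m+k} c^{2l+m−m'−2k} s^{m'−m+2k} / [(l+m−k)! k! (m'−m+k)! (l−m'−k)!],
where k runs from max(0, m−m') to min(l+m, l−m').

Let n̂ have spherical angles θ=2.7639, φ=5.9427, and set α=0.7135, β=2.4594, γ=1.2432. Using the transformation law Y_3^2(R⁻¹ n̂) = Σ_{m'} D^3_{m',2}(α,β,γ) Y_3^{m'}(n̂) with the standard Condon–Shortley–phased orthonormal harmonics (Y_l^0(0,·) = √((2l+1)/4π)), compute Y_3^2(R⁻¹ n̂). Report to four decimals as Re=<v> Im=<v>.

Need the full column D^3_{m',2} for m'=−3..3 at α=0.7135, β=2.4594, γ=1.2432.
cos(β/2)=0.334520, sin(β/2)=0.942388
d^3_{-3,2}: single k=5 term ⇒ +0.609043;  D = +0.572970-0.206492i
d^3_{-2,2}: k∈[4..5] ⇒ +0.441301 -0.700454 = -0.259153;  D = -0.126828+0.225997i
d^3_{-1,2}: k∈[3..4] ⇒ +0.198147 -0.786272 = -0.588124;  D = +0.118055+0.576154i
d^3_{0,2}: k∈[2..3] ⇒ +0.060913 -0.483421 = -0.422508;  D = +0.335020+0.257439i
d^3_{1,2}: k∈[1..2] ⇒ +0.012484 -0.198147 = -0.185664;  D = +0.185348-0.010819i
d^3_{2,2}: k∈[0..1] ⇒ +0.001401 -0.055606 = -0.054205;  D = +0.038846-0.037804i
d^3_{3,2}: single k=0 term ⇒ -0.009670;  D = +0.000826-0.009635i
Y_3^{m'}(θ=2.7639,φ=5.9427) and Σ D·Y over m':
  (+0.5730-0.2065i)·(+0.0109+0.0178i)  (-0.1268+0.2260i)·(-0.1004-0.0813i)  (+0.1181+0.5762i)·(+0.3730+0.1321i)  (+0.3350+0.2574i)·(-0.4579+0.0000i)  (+0.1853-0.0108i)·(-0.3730+0.1321i)  (+0.0388-0.0378i)·(-0.1004+0.0813i)  (+0.0008-0.0096i)·(-0.0109+0.0178i)
Y_3^2(R⁻¹ n̂) = -0.212804+0.143811i

Re=-0.2128 Im=0.1438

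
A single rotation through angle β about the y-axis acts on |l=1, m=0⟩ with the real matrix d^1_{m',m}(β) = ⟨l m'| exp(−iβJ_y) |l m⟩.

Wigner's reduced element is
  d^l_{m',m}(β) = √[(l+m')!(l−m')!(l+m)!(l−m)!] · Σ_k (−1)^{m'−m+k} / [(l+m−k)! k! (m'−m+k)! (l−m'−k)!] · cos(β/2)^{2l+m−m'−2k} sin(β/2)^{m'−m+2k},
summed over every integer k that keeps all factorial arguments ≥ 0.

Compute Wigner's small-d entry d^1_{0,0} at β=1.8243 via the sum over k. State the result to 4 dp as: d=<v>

d=-0.2508

d^1_{0,0}(β=1.8243) via Wigner's sum:
Half-angle: c=0.612047, s=0.790821. N=√(1·1·1·1)=1.000000
The bounds max(0,m−m')=0 and min(l+m,l−m')=1 give 2 terms
  k=0: (−1)^0·1.0000/(1)·0.6120^2·0.7908^0 = +0.374601
  k=1: (−1)^1·1.0000/(1)·0.6120^0·0.7908^2 = -0.625399
d^1_{0,0}(1.8243) = +0.374601 -0.625399 = -0.250797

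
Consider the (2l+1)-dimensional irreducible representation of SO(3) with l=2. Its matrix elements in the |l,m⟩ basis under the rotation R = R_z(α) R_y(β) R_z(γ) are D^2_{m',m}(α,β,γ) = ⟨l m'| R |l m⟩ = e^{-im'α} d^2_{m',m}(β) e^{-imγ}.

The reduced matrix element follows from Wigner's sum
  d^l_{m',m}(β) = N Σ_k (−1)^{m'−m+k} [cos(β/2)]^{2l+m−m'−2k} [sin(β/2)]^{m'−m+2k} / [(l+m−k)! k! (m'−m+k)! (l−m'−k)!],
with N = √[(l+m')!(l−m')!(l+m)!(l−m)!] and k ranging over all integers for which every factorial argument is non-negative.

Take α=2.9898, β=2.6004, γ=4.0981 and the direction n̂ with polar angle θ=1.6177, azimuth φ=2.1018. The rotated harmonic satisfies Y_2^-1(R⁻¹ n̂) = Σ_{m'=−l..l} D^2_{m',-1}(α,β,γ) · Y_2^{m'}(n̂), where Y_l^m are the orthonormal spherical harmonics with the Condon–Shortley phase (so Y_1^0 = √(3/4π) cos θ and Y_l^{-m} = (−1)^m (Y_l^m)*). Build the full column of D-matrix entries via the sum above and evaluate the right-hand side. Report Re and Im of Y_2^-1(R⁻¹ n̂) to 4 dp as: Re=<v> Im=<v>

Need the full column D^2_{m',-1} for m'=−2..2 at α=2.9898, β=2.6004, γ=4.0981.
cos(β/2)=0.267306, sin(β/2)=0.963612
d^2_{-2,-1}: single k=1 term ⇒ +0.036809;  D = -0.029238-0.022362i
d^2_{-1,-1}: k∈[0..1] ⇒ +0.005105 -0.199041 = -0.193936;  D = -0.134459-0.139757i
d^2_{0,-1}: k∈[0..1] ⇒ -0.045082 +0.585856 = +0.540774;  D = -0.311690-0.441911i
d^2_{1,-1}: k∈[0..1] ⇒ +0.199041 -0.862200 = -0.663159;  D = -0.295891-0.593489i
d^2_{2,-1}: single k=0 term ⇒ -0.478349;  D = +0.146245+0.455445i
Y_2^{m'}(θ=1.6177,φ=2.1018) and Σ D·Y over m':
  (-0.0292-0.0224i)·(-0.1877+0.3366i)  (-0.1345-0.1398i)·(+0.0183+0.0312i)  (-0.3117-0.4419i)·(-0.3133+0.0000i)  (-0.2959-0.5935i)·(-0.0183+0.0312i)  (+0.1462+0.4554i)·(-0.1877-0.3366i)
Y_2^-1(R⁻¹ n̂) = +0.262356-0.007037i

Re=0.2624 Im=-0.0070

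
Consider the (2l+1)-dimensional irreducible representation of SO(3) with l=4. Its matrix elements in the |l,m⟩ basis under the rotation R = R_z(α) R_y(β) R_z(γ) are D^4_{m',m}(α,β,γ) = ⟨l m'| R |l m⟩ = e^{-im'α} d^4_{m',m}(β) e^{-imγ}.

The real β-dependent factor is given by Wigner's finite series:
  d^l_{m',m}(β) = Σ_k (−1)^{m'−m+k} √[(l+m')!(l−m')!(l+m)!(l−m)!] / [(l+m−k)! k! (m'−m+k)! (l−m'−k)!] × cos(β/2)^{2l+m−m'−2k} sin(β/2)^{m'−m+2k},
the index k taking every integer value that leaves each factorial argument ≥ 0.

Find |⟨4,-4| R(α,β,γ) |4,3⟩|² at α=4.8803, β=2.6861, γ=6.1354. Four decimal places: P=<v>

P=0.2828

Split into d^4_{-4,3}(β=2.6861) × two z-phases.
With c≡cos(β/2)=0.225783 and s≡sin(β/2)=0.974178, N=[1·40320·5040·1]^{1/2}=14255.272709
k∈{7} keeps every argument non-negative
  k=7: (−1)^0·14255.2727/(5040)·0.2258^1·0.9742^7 = +0.531744
d^4_{-4,3}(2.6861) = +0.531744
|D^4_{-4,3}|² = |d^4_{-4,3}(β)|² = (+0.531744)² = 0.282752 (the z-rotation phases have unit modulus)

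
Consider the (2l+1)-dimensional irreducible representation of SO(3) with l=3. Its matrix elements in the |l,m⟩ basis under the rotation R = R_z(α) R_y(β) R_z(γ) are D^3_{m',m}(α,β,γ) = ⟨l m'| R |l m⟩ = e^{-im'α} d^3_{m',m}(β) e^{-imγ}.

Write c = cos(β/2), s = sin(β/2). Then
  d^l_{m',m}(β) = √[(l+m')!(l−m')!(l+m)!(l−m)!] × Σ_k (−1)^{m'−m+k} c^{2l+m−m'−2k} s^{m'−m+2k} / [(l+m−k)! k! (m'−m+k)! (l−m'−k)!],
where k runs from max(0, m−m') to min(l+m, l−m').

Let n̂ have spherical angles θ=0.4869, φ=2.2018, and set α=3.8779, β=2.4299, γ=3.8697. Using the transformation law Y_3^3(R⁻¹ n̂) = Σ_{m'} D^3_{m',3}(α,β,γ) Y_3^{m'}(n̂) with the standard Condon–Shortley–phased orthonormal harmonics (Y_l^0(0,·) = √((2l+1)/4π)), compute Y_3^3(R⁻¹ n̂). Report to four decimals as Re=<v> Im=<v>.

Re=-0.1509 Im=0.0076

Need the full column D^3_{m',3} for m'=−3..3 at α=3.8779, β=2.4299, γ=3.8697.
cos(β/2)=0.348384, sin(β/2)=0.937352
d^3_{-3,3}: single k=6 term ⇒ +0.678291;  D = +0.678086+0.016684i
d^3_{-2,3}: single k=5 term ⇒ +0.617514;  D = -0.467611+0.403316i
d^3_{-1,3}: single k=4 term ⇒ +0.362888;  D = +0.044444-0.360156i
d^3_{0,3}: single k=3 term ⇒ +0.155739;  D = +0.089667+0.127336i
d^3_{1,3}: single k=2 term ⇒ +0.050128;  D = -0.048910-0.010987i
d^3_{2,3}: single k=1 term ⇒ +0.011783;  D = +0.010253-0.005807i
d^3_{3,3}: single k=0 term ⇒ +0.001788;  D = -0.000561+0.001698i
Y_3^{m'}(θ=0.4869,φ=2.2018) and Σ D·Y over m':
  (+0.6781+0.0167i)·(+0.0405-0.0135i)  (-0.4676+0.4033i)·(-0.0601+0.1884i)  (+0.0444-0.3602i)·(-0.2592-0.3547i)  (+0.0897+0.1273i)·(+0.2986+0.0000i)  (-0.0489-0.0110i)·(+0.2592-0.3547i)  (+0.0103-0.0058i)·(-0.0601-0.1884i)  (-0.0006+0.0017i)·(-0.0405-0.0135i)
Y_3^3(R⁻¹ n̂) = -0.150905+0.007639i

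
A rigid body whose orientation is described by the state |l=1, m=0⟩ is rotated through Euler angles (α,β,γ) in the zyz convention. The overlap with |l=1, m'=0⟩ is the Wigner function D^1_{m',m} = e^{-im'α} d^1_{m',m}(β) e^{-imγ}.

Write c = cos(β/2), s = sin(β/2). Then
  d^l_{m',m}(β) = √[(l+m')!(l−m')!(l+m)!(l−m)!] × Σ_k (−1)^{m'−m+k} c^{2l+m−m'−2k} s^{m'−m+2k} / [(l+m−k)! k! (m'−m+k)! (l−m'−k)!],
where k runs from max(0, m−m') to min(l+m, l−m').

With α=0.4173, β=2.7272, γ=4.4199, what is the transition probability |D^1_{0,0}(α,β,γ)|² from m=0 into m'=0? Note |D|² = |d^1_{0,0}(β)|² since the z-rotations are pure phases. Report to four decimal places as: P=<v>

Split into d^1_{0,0}(β=2.7272) × two z-phases.
c=cos(2.7272/2)=0.205717, s=sin(2.7272/2)=0.978612; N=√[1·1·1·1]=1.000000
The bounds max(0,m−m')=0 and min(l+m,l−m')=1 give 2 terms
  k=0: (−1)^0·1.0000/(1)·0.2057^2·0.9786^0 = +0.042319
  k=1: (−1)^1·1.0000/(1)·0.2057^0·0.9786^2 = -0.957681
d^1_{0,0}(2.7272) = +0.042319 -0.957681 = -0.915361
|D^1_{0,0}|² = |d^1_{0,0}(β)|² = (-0.915361)² = 0.837886 (the z-rotation phases have unit modulus)

P=0.8379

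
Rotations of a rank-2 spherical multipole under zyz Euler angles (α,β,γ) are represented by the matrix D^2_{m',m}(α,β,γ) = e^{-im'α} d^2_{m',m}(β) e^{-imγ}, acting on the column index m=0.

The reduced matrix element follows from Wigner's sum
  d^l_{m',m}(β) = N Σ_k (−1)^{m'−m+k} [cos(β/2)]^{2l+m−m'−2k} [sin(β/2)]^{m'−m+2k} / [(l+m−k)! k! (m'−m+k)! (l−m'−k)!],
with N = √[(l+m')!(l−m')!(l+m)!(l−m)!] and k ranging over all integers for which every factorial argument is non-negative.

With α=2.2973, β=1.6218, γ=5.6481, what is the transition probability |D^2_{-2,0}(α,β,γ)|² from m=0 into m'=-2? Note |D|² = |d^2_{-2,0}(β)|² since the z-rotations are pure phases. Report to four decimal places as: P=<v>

First d^2_{-2,0}(β=1.6218), then the phase factors e^{-i(-2)α} and e^{-i(0)γ}:
Half-angle: c=0.688846, s=0.724907. N=√(1·24·2·2)=9.797959
Admissible k: 2..2 (factorial args all ≥0)
  k=2: (−1)^0·9.7980/(4)·0.6888^2·0.7249^2 = +0.610781
d^2_{-2,0}(1.6218) = +0.610781
|D^2_{-2,0}|² = |d^2_{-2,0}(β)|² = (+0.610781)² = 0.373053 (the z-rotation phases have unit modulus)

P=0.3731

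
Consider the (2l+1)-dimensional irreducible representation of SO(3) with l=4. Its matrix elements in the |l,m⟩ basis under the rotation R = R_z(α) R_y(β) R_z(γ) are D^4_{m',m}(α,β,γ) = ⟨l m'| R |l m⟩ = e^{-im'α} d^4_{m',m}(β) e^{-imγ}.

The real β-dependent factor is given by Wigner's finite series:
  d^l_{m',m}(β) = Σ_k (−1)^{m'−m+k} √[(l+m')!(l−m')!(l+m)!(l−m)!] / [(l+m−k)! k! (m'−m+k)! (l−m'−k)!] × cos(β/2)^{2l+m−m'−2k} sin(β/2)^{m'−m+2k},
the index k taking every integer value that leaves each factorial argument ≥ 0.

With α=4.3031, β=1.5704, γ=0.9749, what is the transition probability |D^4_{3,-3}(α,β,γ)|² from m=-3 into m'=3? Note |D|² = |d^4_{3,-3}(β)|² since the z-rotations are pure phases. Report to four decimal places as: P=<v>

D^4_{3,-3}(4.3031,1.5704,0.9749) = e^{-i·3·4.3031}·d^4_{3,-3}(1.5704)·e^{-i·-3·0.9749}. Compute d first:
With c≡cos(β/2)=0.707247 and s≡sin(β/2)=0.706967, N=[5040·1·1·5040]^{1/2}=5040.000000
k: max(0,(-3)−(3))=0 … min(4+(-3),4−(3))=1
  k=0: (−1)^6·5040.0000/(720)·0.7072^2·0.7070^6 = +0.437153
  k=1: (−1)^7·5040.0000/(5040)·0.7072^0·0.7070^8 = -0.062401
d^4_{3,-3}(1.5704) = +0.437153 -0.062401 = +0.374752
|D^4_{3,-3}|² = |d^4_{3,-3}(β)|² = (+0.374752)² = 0.140439 (the z-rotation phases have unit modulus)

P=0.1404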